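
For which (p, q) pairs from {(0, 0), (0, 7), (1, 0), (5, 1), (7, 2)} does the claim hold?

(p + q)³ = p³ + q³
Testing each pair:
(0, 0): LHS = 0, RHS = 0 → holds
(0, 7): LHS = 343, RHS = 343 → holds
(1, 0): LHS = 1, RHS = 1 → holds
(5, 1): LHS = 216, RHS = 126 → fails
(7, 2): LHS = 729, RHS = 351 → fails

3 of 5 pairs satisfy the claim.

Answer: (0, 0), (0, 7), (1, 0)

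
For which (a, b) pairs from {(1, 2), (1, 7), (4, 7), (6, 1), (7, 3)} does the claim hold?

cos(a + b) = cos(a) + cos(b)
Testing each pair:
(1, 2): LHS = cos(3) ≈ -0.99, RHS = cos(2) + cos(1) ≈ 0.1242 → fails
(1, 7): LHS = cos(8) ≈ -0.1455, RHS = cos(1) + cos(7) ≈ 1.294 → fails
(4, 7): LHS = cos(11) ≈ 0.004426, RHS = cos(4) + cos(7) ≈ 0.1003 → fails
(6, 1): LHS = cos(7) ≈ 0.7539, RHS = cos(1) + cos(6) ≈ 1.5 → fails
(7, 3): LHS = cos(10) ≈ -0.8391, RHS = cos(3) + cos(7) ≈ -0.2361 → fails

No pair satisfies the claim.

Answer: None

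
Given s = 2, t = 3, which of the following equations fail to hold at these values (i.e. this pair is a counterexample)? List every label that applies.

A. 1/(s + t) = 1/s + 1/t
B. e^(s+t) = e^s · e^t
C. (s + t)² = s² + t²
Evaluating each claim at the given values:
A. LHS = 1/5, RHS = 5/6 → fails here (LHS ≠ RHS)
B. LHS = e^5 ≈ 148.4, RHS = e^5 ≈ 148.4 → holds here (LHS = RHS)
C. LHS = 25, RHS = 13 → fails here (LHS ≠ RHS)

Answer: A, C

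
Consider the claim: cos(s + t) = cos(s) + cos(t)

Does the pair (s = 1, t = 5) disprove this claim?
Substituting s = 1, t = 5:
LHS = cos(1 + 5) = cos(6) ≈ 0.9602
RHS = cos(1) + cos(5) ≈ 0.824

Since LHS ≠ RHS, this pair disproves the claim.

Answer: Yes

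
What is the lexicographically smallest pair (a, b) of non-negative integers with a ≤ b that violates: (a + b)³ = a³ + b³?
At (0, 5): both sides equal 125, so it holds there.

Substituting (1, 1) into the claim:
LHS = (1 + 1)³ = 8
RHS = 1³ + 1³ = 2

Since LHS ≠ RHS, this pair disproves the claim, and no lexicographically smaller pair (a ≤ b, non-negative integers) does.

For instance (1, 6) is also a counterexample (LHS = 343, RHS = 217), but it's lexicographically larger.

Answer: (a, b) = (1, 1)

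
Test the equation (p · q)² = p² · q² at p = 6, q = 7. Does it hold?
Substituting p = 6, q = 7:

LHS = (6 · 7)² = 1764
RHS = 6² · 7² = 1764

LHS = RHS, so the equation holds at this point.

Answer: Holds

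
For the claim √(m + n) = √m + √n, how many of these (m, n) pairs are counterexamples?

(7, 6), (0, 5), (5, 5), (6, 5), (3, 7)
4

Testing each pair:
(7, 6): LHS = √(13) ≈ 3.606, RHS = √(6) + √(7) ≈ 5.095 → counterexample
(0, 5): LHS = √(5) ≈ 2.236, RHS = √(5) ≈ 2.236 → satisfies claim
(5, 5): LHS = √(10) ≈ 3.162, RHS = 2·√(5) ≈ 4.472 → counterexample
(6, 5): LHS = √(11) ≈ 3.317, RHS = √(5) + √(6) ≈ 4.686 → counterexample
(3, 7): LHS = √(10) ≈ 3.162, RHS = √(3) + √(7) ≈ 4.378 → counterexample

That makes 4 counterexamples.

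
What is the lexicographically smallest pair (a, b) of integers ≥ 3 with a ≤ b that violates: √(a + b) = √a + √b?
Substituting (3, 3) into the claim:
LHS = √(3 + 3) = √(6) ≈ 2.449
RHS = √3 + √3 = 2·√(3) ≈ 3.464

Since LHS ≠ RHS, this pair disproves the claim, and no lexicographically smaller pair (a ≤ b, integers ≥ 3) does.

For instance (4, 4) is also a counterexample (LHS = 2·√(2) ≈ 2.828, RHS = 4), but it's lexicographically larger.

Answer: (a, b) = (3, 3)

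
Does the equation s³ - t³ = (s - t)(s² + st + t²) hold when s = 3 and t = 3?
Holds

Substituting s = 3, t = 3:

LHS = 3³ - 3³ = 0
RHS = (3 - 3)(3² + 3·3 + 3²) = 0

LHS = RHS, so the equation holds at this point.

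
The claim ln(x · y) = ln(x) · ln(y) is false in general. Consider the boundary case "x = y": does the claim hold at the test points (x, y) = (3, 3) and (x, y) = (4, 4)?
No, fails at both test points

At (3, 3): LHS = ln(9) ≈ 2.197 ≠ RHS = ln(3)² ≈ 1.207
At (4, 4): LHS = ln(16) ≈ 2.773 ≠ RHS = ln(4)² ≈ 1.922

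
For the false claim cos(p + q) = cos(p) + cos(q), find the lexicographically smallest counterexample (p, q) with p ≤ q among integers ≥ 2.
Substituting (2, 2) into the claim:
LHS = cos(2 + 2) = cos(4) ≈ -0.6536
RHS = cos(2) + cos(2) = 2·cos(2) ≈ -0.8323

Since LHS ≠ RHS, this pair disproves the claim, and no lexicographically smaller pair (p ≤ q, integers ≥ 2) does.

For instance (3, 5) is also a counterexample (LHS = cos(8) ≈ -0.1455, RHS = cos(3) + cos(5) ≈ -0.7063), but it's lexicographically larger.

Answer: (p, q) = (2, 2)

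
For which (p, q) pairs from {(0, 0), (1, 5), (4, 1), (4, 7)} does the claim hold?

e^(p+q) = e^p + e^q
Testing each pair:
(0, 0): LHS = 1, RHS = 2 → fails
(1, 5): LHS = e^6 ≈ 403.4, RHS = e + e^5 ≈ 151.1 → fails
(4, 1): LHS = e^5 ≈ 148.4, RHS = e + e^4 ≈ 57.32 → fails
(4, 7): LHS = e^11 ≈ 59874.1, RHS = e^4 + e^7 ≈ 1151 → fails

No pair satisfies the claim.

Answer: None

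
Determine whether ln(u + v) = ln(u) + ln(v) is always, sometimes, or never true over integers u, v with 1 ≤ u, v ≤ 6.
Sometimes true

It holds at (u, v) = (2, 2) (both sides equal ln(4) ≈ 1.386), but fails at (u, v) = (5, 6) (LHS = ln(11) ≈ 2.398, RHS = ln(5) + ln(6) ≈ 3.401).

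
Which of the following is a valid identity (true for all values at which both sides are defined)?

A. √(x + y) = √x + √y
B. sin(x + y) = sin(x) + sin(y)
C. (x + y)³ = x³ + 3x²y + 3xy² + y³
A: fails at (5, 5) — LHS = √(10) ≈ 3.162, RHS = 2·√(5) ≈ 4.472.
B: fails at (2, 7) — LHS = sin(9) ≈ 0.4121, RHS = sin(7) + sin(2) ≈ 1.566.
C: holds — e.g. at (4, 6), both sides equal 1000.

Answer: C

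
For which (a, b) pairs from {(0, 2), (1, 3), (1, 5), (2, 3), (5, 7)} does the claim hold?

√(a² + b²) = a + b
(0, 2)

Testing each pair:
(0, 2): LHS = 2, RHS = 2 → holds
(1, 3): LHS = √(10) ≈ 3.162, RHS = 4 → fails
(1, 5): LHS = √(26) ≈ 5.099, RHS = 6 → fails
(2, 3): LHS = √(13) ≈ 3.606, RHS = 5 → fails
(5, 7): LHS = √(74) ≈ 8.602, RHS = 12 → fails

1 of 5 pairs satisfies the claim.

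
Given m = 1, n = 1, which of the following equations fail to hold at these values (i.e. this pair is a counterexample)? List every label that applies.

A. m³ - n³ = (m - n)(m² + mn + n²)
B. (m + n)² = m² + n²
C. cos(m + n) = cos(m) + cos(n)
Evaluating each claim at the given values:
A. LHS = 0, RHS = 0 → holds here (LHS = RHS)
B. LHS = 4, RHS = 2 → fails here (LHS ≠ RHS)
C. LHS = cos(2) ≈ -0.4161, RHS = 2·cos(1) ≈ 1.081 → fails here (LHS ≠ RHS)

Answer: B, C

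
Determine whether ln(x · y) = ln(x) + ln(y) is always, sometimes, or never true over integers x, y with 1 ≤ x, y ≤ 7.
The identity holds for every pair in the range. For instance at (x, y) = (3, 4): both sides equal ln(12) ≈ 2.485.

Answer: Always true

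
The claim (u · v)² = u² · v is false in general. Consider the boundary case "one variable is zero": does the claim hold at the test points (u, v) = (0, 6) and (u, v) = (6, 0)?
Yes, holds at both test points

At (0, 6): LHS = 0, RHS = 0 → equal
At (6, 0): LHS = 0, RHS = 0 → equal

So the claim does hold at both of these boundary points, even though it is not an identity.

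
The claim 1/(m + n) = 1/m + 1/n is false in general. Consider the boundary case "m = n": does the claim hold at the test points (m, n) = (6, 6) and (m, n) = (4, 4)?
At (6, 6): LHS = 1/12 ≠ RHS = 1/3
At (4, 4): LHS = 1/8 ≠ RHS = 1/2

Answer: No, fails at both test points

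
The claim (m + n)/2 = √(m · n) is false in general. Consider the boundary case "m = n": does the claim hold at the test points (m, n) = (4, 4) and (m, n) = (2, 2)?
At (4, 4): LHS = 4, RHS = 4 → equal
At (2, 2): LHS = 2, RHS = 2 → equal

So the claim does hold at both of these boundary points, even though it is not an identity.

Answer: Yes, holds at both test points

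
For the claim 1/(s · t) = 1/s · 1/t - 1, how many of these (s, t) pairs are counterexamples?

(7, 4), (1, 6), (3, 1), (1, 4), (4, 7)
Testing each pair:
(7, 4): LHS = 1/28, RHS = -27/28 → counterexample
(1, 6): LHS = 1/6, RHS = -5/6 → counterexample
(3, 1): LHS = 1/3, RHS = -2/3 → counterexample
(1, 4): LHS = 1/4, RHS = -3/4 → counterexample
(4, 7): LHS = 1/28, RHS = -27/28 → counterexample

That makes 5 counterexamples.

Answer: 5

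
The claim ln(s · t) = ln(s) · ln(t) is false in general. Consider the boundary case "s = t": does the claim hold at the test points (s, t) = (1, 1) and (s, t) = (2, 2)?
Only at (1, 1)

At (1, 1): LHS = 0, RHS = 0 → equal
At (2, 2): LHS = ln(4) ≈ 1.386 ≠ RHS = ln(2)² ≈ 0.4805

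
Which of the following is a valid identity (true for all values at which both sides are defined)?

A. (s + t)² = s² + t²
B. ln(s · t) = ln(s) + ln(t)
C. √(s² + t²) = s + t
A: fails at (4, 5) — LHS = 81, RHS = 41.
B: holds — e.g. at (5, 8), both sides equal ln(40) ≈ 3.689.
C: fails at (1, 2) — LHS = √(5) ≈ 2.236, RHS = 3.

Answer: B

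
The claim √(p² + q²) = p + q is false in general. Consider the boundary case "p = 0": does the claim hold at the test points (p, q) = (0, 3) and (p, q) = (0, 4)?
Yes, holds at both test points

At (0, 3): LHS = 3, RHS = 3 → equal
At (0, 4): LHS = 4, RHS = 4 → equal

So the claim does hold at both of these boundary points, even though it is not an identity.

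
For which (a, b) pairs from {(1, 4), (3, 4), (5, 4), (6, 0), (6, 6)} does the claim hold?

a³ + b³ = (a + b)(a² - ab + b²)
Testing each pair:
(1, 4): LHS = 65, RHS = 65 → holds
(3, 4): LHS = 91, RHS = 91 → holds
(5, 4): LHS = 189, RHS = 189 → holds
(6, 0): LHS = 216, RHS = 216 → holds
(6, 6): LHS = 432, RHS = 432 → holds

Every pair satisfies the claim.

Answer: All pairs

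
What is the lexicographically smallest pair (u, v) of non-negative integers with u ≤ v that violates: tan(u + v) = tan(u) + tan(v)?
At (0, 0): both sides equal 0, so it holds there.
At (0, 2): both sides equal tan(2) ≈ -2.185, so it holds there.

Substituting (1, 1) into the claim:
LHS = tan(1 + 1) = tan(2) ≈ -2.185
RHS = tan(1) + tan(1) = 2·tan(1) ≈ 3.115

Since LHS ≠ RHS, this pair disproves the claim, and no lexicographically smaller pair (u ≤ v, non-negative integers) does.

For instance (4, 4) is also a counterexample (LHS = tan(8) ≈ -6.8, RHS = 2·tan(4) ≈ 2.316), but it's lexicographically larger.

Answer: (u, v) = (1, 1)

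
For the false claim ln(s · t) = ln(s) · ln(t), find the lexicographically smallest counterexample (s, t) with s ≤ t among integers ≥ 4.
(s, t) = (4, 4)

Substituting (4, 4) into the claim:
LHS = ln(4 · 4) = ln(16) ≈ 2.773
RHS = ln(4) · ln(4) = ln(4)² ≈ 1.922

Since LHS ≠ RHS, this pair disproves the claim, and no lexicographically smaller pair (s ≤ t, integers ≥ 4) does.

For instance (10, 11) is also a counterexample (LHS = ln(110) ≈ 4.7, RHS = ln(10)·ln(11) ≈ 5.521), but it's lexicographically larger.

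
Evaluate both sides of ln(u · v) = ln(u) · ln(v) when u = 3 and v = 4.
LHS = ln(3 · 4) = ln(12) ≈ 2.485
RHS = ln(3) · ln(4) ≈ 1.523

LHS ≠ RHS (they differ by about 0.9619), so the equation does not hold here.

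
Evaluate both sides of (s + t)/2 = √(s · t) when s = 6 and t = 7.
LHS = (6 + 7)/2 = 13/2
RHS = √(6 · 7) = √(42) ≈ 6.481

LHS ≠ RHS (they differ by about 0.01926), so the equation does not hold here.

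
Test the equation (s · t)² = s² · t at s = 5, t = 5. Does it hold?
Substituting s = 5, t = 5:

LHS = (5 · 5)² = 625
RHS = 5² · 5 = 125

LHS ≠ RHS, so the equation does not hold at this point.

Answer: Fails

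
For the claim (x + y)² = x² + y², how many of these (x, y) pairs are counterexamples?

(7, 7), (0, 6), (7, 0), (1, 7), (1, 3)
Testing each pair:
(7, 7): LHS = 196, RHS = 98 → counterexample
(0, 6): LHS = 36, RHS = 36 → satisfies claim
(7, 0): LHS = 49, RHS = 49 → satisfies claim
(1, 7): LHS = 64, RHS = 50 → counterexample
(1, 3): LHS = 16, RHS = 10 → counterexample

That makes 3 counterexamples.

Answer: 3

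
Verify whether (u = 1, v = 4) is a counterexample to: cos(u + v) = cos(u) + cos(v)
Yes

Substituting u = 1, v = 4:
LHS = cos(1 + 4) = cos(5) ≈ 0.2837
RHS = cos(1) + cos(4) ≈ -0.1133

Since LHS ≠ RHS, this pair disproves the claim.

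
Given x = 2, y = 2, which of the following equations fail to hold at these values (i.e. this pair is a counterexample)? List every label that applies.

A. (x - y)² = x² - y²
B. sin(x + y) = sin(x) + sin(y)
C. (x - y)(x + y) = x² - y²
B

Evaluating each claim at the given values:
A. LHS = 0, RHS = 0 → holds here (LHS = RHS)
B. LHS = sin(4) ≈ -0.7568, RHS = 2·sin(2) ≈ 1.819 → fails here (LHS ≠ RHS)
C. LHS = 0, RHS = 0 → holds here (LHS = RHS)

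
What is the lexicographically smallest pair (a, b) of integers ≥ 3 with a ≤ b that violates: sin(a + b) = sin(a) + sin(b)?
Substituting (3, 3) into the claim:
LHS = sin(3 + 3) = sin(6) ≈ -0.2794
RHS = sin(3) + sin(3) = 2·sin(3) ≈ 0.2822

Since LHS ≠ RHS, this pair disproves the claim, and no lexicographically smaller pair (a ≤ b, integers ≥ 3) does.

For instance (6, 6) is also a counterexample (LHS = sin(12) ≈ -0.5366, RHS = 2·sin(6) ≈ -0.5588), but it's lexicographically larger.

Answer: (a, b) = (3, 3)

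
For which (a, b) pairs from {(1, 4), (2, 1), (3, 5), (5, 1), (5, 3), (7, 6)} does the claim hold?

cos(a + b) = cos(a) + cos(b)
None

Testing each pair:
(1, 4): LHS = cos(5) ≈ 0.2837, RHS = cos(4) + cos(1) ≈ -0.1133 → fails
(2, 1): LHS = cos(3) ≈ -0.99, RHS = cos(2) + cos(1) ≈ 0.1242 → fails
(3, 5): LHS = cos(8) ≈ -0.1455, RHS = cos(3) + cos(5) ≈ -0.7063 → fails
(5, 1): LHS = cos(6) ≈ 0.9602, RHS = cos(5) + cos(1) ≈ 0.824 → fails
(5, 3): LHS = cos(8) ≈ -0.1455, RHS = cos(3) + cos(5) ≈ -0.7063 → fails
(7, 6): LHS = cos(13) ≈ 0.9074, RHS = cos(7) + cos(6) ≈ 1.714 → fails

No pair satisfies the claim.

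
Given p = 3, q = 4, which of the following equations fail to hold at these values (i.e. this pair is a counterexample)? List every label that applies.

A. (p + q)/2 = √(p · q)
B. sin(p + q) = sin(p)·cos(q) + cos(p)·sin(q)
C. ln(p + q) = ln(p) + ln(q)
Evaluating each claim at the given values:
A. LHS = 7/2, RHS = 2·√(3) ≈ 3.464 → fails here (LHS ≠ RHS)
B. LHS = sin(7) ≈ 0.657, RHS = sin(3)·cos(4) + sin(4)·cos(3) ≈ 0.657 → holds here (LHS = RHS)
C. LHS = ln(7) ≈ 1.946, RHS = ln(3) + ln(4) ≈ 2.485 → fails here (LHS ≠ RHS)

Answer: A, C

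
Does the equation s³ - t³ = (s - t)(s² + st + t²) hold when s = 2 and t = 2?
Substituting s = 2, t = 2:

LHS = 2³ - 2³ = 0
RHS = (2 - 2)(2² + 2·2 + 2²) = 0

LHS = RHS, so the equation holds at this point.

Answer: Holds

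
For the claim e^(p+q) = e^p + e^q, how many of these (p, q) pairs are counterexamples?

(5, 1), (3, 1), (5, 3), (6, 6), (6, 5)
Testing each pair:
(5, 1): LHS = e^6 ≈ 403.4, RHS = e + e^5 ≈ 151.1 → counterexample
(3, 1): LHS = e^4 ≈ 54.6, RHS = e + e^3 ≈ 22.8 → counterexample
(5, 3): LHS = e^8 ≈ 2981, RHS = e^3 + e^5 ≈ 168.5 → counterexample
(6, 6): LHS = e^12 ≈ 162754.8, RHS = 2·e^6 ≈ 806.9 → counterexample
(6, 5): LHS = e^11 ≈ 59874.1, RHS = e^5 + e^6 ≈ 551.8 → counterexample

That makes 5 counterexamples.

Answer: 5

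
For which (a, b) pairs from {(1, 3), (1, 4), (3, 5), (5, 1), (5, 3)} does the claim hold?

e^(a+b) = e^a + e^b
None

Testing each pair:
(1, 3): LHS = e^4 ≈ 54.6, RHS = e + e^3 ≈ 22.8 → fails
(1, 4): LHS = e^5 ≈ 148.4, RHS = e + e^4 ≈ 57.32 → fails
(3, 5): LHS = e^8 ≈ 2981, RHS = e^3 + e^5 ≈ 168.5 → fails
(5, 1): LHS = e^6 ≈ 403.4, RHS = e + e^5 ≈ 151.1 → fails
(5, 3): LHS = e^8 ≈ 2981, RHS = e^3 + e^5 ≈ 168.5 → fails

No pair satisfies the claim.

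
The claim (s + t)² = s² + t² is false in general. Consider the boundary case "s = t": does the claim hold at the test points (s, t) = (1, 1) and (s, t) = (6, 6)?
At (1, 1): LHS = 4 ≠ RHS = 2
At (6, 6): LHS = 144 ≠ RHS = 72

Answer: No, fails at both test points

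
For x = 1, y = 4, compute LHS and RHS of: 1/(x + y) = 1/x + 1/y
LHS = 1/(1 + 4) = 1/5
RHS = 1/1 + 1/4 = 5/4

LHS ≠ RHS, so the equation does not hold here.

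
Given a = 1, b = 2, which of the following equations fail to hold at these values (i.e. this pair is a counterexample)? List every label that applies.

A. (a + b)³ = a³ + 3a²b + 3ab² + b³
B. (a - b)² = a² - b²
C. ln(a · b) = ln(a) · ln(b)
Evaluating each claim at the given values:
A. LHS = 27, RHS = 27 → holds here (LHS = RHS)
B. LHS = 1, RHS = -3 → fails here (LHS ≠ RHS)
C. LHS = ln(2) ≈ 0.6931, RHS = 0 → fails here (LHS ≠ RHS)

Answer: B, C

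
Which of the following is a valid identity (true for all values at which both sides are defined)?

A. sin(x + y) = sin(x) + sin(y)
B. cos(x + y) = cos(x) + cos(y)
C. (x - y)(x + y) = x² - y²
A: fails at (3, 4) — LHS = sin(7) ≈ 0.657, RHS = sin(4) + sin(3) ≈ -0.6157.
B: fails at (3, 5) — LHS = cos(8) ≈ -0.1455, RHS = cos(3) + cos(5) ≈ -0.7063.
C: holds — e.g. at (2, 2), both sides equal 0.

Answer: C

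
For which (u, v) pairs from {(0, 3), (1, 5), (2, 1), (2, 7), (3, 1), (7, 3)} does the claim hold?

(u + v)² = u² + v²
(0, 3)

Testing each pair:
(0, 3): LHS = 9, RHS = 9 → holds
(1, 5): LHS = 36, RHS = 26 → fails
(2, 1): LHS = 9, RHS = 5 → fails
(2, 7): LHS = 81, RHS = 53 → fails
(3, 1): LHS = 16, RHS = 10 → fails
(7, 3): LHS = 100, RHS = 58 → fails

1 of 6 pairs satisfies the claim.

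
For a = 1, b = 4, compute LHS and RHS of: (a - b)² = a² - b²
LHS = (1 - 4)² = 9
RHS = 1² - 4² = -15

LHS ≠ RHS, so the equation does not hold here.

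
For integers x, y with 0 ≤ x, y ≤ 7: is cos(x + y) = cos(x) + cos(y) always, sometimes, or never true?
Never true

The claim fails for every pair in the range. For instance at (x, y) = (2, 2): LHS = cos(4) ≈ -0.6536, RHS = 2·cos(2) ≈ -0.8323.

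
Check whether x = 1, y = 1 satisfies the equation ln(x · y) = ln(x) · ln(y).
Substituting x = 1, y = 1:

LHS = ln(1 · 1) = 0
RHS = ln(1) · ln(1) = 0

LHS = RHS, so the equation holds at this point.

Answer: Holds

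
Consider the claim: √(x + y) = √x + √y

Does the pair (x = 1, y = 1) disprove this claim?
Yes

Substituting x = 1, y = 1:
LHS = √(1 + 1) = √(2) ≈ 1.414
RHS = √1 + √1 = 2

Since LHS ≠ RHS, this pair disproves the claim.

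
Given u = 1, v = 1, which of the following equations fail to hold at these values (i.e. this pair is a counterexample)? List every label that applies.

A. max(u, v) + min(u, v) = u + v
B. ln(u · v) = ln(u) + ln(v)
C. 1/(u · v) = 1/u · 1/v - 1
Evaluating each claim at the given values:
A. LHS = 2, RHS = 2 → holds here (LHS = RHS)
B. LHS = 0, RHS = 0 → holds here (LHS = RHS)
C. LHS = 1, RHS = 0 → fails here (LHS ≠ RHS)

Answer: C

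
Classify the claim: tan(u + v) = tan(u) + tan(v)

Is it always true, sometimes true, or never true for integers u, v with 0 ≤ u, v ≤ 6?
It holds at (u, v) = (0, 5) (both sides equal tan(5) ≈ -3.381), but fails at (u, v) = (1, 3) (LHS = tan(4) ≈ 1.158, RHS = tan(3) + tan(1) ≈ 1.415).

Answer: Sometimes true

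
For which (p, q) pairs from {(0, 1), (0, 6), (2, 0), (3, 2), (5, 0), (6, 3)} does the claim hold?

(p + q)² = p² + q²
Testing each pair:
(0, 1): LHS = 1, RHS = 1 → holds
(0, 6): LHS = 36, RHS = 36 → holds
(2, 0): LHS = 4, RHS = 4 → holds
(3, 2): LHS = 25, RHS = 13 → fails
(5, 0): LHS = 25, RHS = 25 → holds
(6, 3): LHS = 81, RHS = 45 → fails

4 of 6 pairs satisfy the claim.

Answer: (0, 1), (0, 6), (2, 0), (5, 0)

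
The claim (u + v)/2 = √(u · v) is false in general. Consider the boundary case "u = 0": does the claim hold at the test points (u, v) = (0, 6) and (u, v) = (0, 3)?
No, fails at both test points

At (0, 6): LHS = 3 ≠ RHS = 0
At (0, 3): LHS = 3/2 ≠ RHS = 0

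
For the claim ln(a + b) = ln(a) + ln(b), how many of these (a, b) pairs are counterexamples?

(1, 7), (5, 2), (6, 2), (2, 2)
Testing each pair:
(1, 7): LHS = ln(8) ≈ 2.079, RHS = ln(7) ≈ 1.946 → counterexample
(5, 2): LHS = ln(7) ≈ 1.946, RHS = ln(2) + ln(5) ≈ 2.303 → counterexample
(6, 2): LHS = ln(8) ≈ 2.079, RHS = ln(2) + ln(6) ≈ 2.485 → counterexample
(2, 2): LHS = ln(4) ≈ 1.386, RHS = 2·ln(2) ≈ 1.386 → satisfies claim

That makes 3 counterexamples.

Answer: 3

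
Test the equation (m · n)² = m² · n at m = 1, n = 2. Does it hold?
Fails

Substituting m = 1, n = 2:

LHS = (1 · 2)² = 4
RHS = 1² · 2 = 2

LHS ≠ RHS, so the equation does not hold at this point.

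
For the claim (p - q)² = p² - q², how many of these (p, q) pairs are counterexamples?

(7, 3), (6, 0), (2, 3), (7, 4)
Testing each pair:
(7, 3): LHS = 16, RHS = 40 → counterexample
(6, 0): LHS = 36, RHS = 36 → satisfies claim
(2, 3): LHS = 1, RHS = -5 → counterexample
(7, 4): LHS = 9, RHS = 33 → counterexample

That makes 3 counterexamples.

Answer: 3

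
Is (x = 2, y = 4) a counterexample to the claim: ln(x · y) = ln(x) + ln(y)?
No

Substituting x = 2, y = 4:
LHS = ln(2 · 4) = ln(8) ≈ 2.079
RHS = ln(2) + ln(4) ≈ 2.079

The sides agree, so this pair does not disprove the claim.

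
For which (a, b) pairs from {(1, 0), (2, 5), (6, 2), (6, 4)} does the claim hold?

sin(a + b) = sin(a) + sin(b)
Testing each pair:
(1, 0): LHS = sin(1) ≈ 0.8415, RHS = sin(1) ≈ 0.8415 → holds
(2, 5): LHS = sin(7) ≈ 0.657, RHS = sin(5) + sin(2) ≈ -0.04963 → fails
(6, 2): LHS = sin(8) ≈ 0.9894, RHS = sin(6) + sin(2) ≈ 0.6299 → fails
(6, 4): LHS = sin(10) ≈ -0.544, RHS = sin(4) + sin(6) ≈ -1.036 → fails

1 of 4 pairs satisfies the claim.

Answer: (1, 0)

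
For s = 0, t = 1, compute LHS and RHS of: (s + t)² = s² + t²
LHS = (0 + 1)² = 1
RHS = 0² + 1² = 1

LHS = RHS: the two sides agree.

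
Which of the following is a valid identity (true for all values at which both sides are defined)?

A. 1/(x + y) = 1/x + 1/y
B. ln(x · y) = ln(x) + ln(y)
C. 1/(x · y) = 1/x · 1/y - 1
B

A: fails at (1, 2) — LHS = 1/3, RHS = 3/2.
B: holds — e.g. at (2, 7), both sides equal ln(14) ≈ 2.639.
C: fails at (2, 7) — LHS = 1/14, RHS = -13/14.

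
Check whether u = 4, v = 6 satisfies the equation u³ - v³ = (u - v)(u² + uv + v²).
Substituting u = 4, v = 6:

LHS = 4³ - 6³ = -152
RHS = (4 - 6)(4² + 4·6 + 6²) = -152

LHS = RHS, so the equation holds at this point.

Answer: Holds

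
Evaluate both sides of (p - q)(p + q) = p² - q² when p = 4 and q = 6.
LHS = (4 - 6)(4 + 6) = -20
RHS = 4² - 6² = -20

LHS = RHS: the two sides agree.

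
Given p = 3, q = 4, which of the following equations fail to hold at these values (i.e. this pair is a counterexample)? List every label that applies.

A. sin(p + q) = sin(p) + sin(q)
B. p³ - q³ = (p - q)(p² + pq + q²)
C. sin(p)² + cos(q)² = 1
A, C

Evaluating each claim at the given values:
A. LHS = sin(7) ≈ 0.657, RHS = sin(4) + sin(3) ≈ -0.6157 → fails here (LHS ≠ RHS)
B. LHS = -37, RHS = -37 → holds here (LHS = RHS)
C. LHS = sin(3)² + cos(4)² ≈ 0.4472, RHS = 1 → fails here (LHS ≠ RHS)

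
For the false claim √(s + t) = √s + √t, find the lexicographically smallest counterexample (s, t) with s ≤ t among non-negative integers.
(s, t) = (1, 1)

At (0, 4): both sides equal 2, so it holds there.

Substituting (1, 1) into the claim:
LHS = √(1 + 1) = √(2) ≈ 1.414
RHS = √1 + √1 = 2

Since LHS ≠ RHS, this pair disproves the claim, and no lexicographically smaller pair (s ≤ t, non-negative integers) does.

For instance (5, 6) is also a counterexample (LHS = √(11) ≈ 3.317, RHS = √(5) + √(6) ≈ 4.686), but it's lexicographically larger.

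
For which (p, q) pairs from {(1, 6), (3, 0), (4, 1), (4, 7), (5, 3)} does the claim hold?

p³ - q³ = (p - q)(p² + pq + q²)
Testing each pair:
(1, 6): LHS = -215, RHS = -215 → holds
(3, 0): LHS = 27, RHS = 27 → holds
(4, 1): LHS = 63, RHS = 63 → holds
(4, 7): LHS = -279, RHS = -279 → holds
(5, 3): LHS = 98, RHS = 98 → holds

Every pair satisfies the claim.

Answer: All pairs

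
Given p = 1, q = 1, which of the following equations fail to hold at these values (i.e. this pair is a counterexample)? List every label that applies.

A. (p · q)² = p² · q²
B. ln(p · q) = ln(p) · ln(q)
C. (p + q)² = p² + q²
Evaluating each claim at the given values:
A. LHS = 1, RHS = 1 → holds here (LHS = RHS)
B. LHS = 0, RHS = 0 → holds here (LHS = RHS)
C. LHS = 4, RHS = 2 → fails here (LHS ≠ RHS)

Answer: C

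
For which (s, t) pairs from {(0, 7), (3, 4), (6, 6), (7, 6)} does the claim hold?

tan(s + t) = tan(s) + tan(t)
(0, 7)

Testing each pair:
(0, 7): LHS = tan(7) ≈ 0.8714, RHS = tan(7) ≈ 0.8714 → holds
(3, 4): LHS = tan(7) ≈ 0.8714, RHS = tan(3) + tan(4) ≈ 1.015 → fails
(6, 6): LHS = tan(12) ≈ -0.6359, RHS = 2·tan(6) ≈ -0.582 → fails
(7, 6): LHS = tan(13) ≈ 0.463, RHS = tan(6) + tan(7) ≈ 0.5804 → fails

1 of 4 pairs satisfies the claim.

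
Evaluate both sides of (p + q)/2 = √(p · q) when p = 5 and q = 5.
LHS = (5 + 5)/2 = 5
RHS = √(5 · 5) = 5

LHS = RHS: the two sides agree.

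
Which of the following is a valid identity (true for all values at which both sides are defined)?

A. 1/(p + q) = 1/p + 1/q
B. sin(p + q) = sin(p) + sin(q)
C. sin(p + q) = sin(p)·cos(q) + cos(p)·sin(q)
C

A: fails at (4, 5) — LHS = 1/9, RHS = 9/20.
B: fails at (4, 6) — LHS = sin(10) ≈ -0.544, RHS = sin(4) + sin(6) ≈ -1.036.
C: holds — e.g. at (1, 1), both sides equal sin(2) ≈ 0.9093.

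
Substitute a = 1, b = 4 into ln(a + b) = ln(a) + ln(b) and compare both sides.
LHS = ln(1 + 4) = ln(5) ≈ 1.609
RHS = ln(1) + ln(4) = ln(4) ≈ 1.386

LHS ≠ RHS (they differ by about 0.2231), so the equation does not hold here.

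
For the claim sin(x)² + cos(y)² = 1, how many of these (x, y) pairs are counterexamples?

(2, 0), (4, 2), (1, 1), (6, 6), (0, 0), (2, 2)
2

Testing each pair:
(2, 0): LHS = sin(2)² + 1 ≈ 1.827, RHS = 1 → counterexample
(4, 2): LHS = cos(2)² + sin(4)² ≈ 0.7459, RHS = 1 → counterexample
(1, 1): LHS = cos(1)² + sin(1)² = 1, RHS = 1 → satisfies claim
(6, 6): LHS = sin(6)² + cos(6)² = 1, RHS = 1 → satisfies claim
(0, 0): LHS = 1, RHS = 1 → satisfies claim
(2, 2): LHS = cos(2)² + sin(2)² = 1, RHS = 1 → satisfies claim

That makes 2 counterexamples.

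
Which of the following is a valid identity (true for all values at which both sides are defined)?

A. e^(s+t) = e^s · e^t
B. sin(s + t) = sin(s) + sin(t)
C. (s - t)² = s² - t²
A

A: holds — e.g. at (5, 5), both sides equal e^10 ≈ 22026.5.
B: fails at (1, 2) — LHS = sin(3) ≈ 0.1411, RHS = sin(1) + sin(2) ≈ 1.751.
C: fails at (3, 7) — LHS = 16, RHS = -40.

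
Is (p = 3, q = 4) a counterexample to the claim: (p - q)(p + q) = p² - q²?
No

Substituting p = 3, q = 4:
LHS = (3 - 4)(3 + 4) = -7
RHS = 3² - 4² = -7

The sides agree, so this pair does not disprove the claim.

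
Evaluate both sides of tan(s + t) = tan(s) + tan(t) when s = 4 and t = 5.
LHS = tan(4 + 5) = tan(9) ≈ -0.4523
RHS = tan(4) + tan(5) ≈ -2.223

LHS ≠ RHS (they differ by about 1.77), so the equation does not hold here.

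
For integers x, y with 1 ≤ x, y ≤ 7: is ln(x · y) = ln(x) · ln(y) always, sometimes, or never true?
Sometimes true

It holds at (x, y) = (1, 1) (both sides equal 0), but fails at (x, y) = (4, 2) (LHS = ln(8) ≈ 2.079, RHS = ln(2)·ln(4) ≈ 0.9609).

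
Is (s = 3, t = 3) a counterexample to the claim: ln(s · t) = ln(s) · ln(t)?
Substituting s = 3, t = 3:
LHS = ln(3 · 3) = ln(9) ≈ 2.197
RHS = ln(3) · ln(3) = ln(3)² ≈ 1.207

Since LHS ≠ RHS, this pair disproves the claim.

Answer: Yes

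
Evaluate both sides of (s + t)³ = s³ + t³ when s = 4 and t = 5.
LHS = (4 + 5)³ = 729
RHS = 4³ + 5³ = 189

LHS ≠ RHS, so the equation does not hold here.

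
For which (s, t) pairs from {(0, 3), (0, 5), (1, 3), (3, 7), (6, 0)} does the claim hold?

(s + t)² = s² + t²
(0, 3), (0, 5), (6, 0)

Testing each pair:
(0, 3): LHS = 9, RHS = 9 → holds
(0, 5): LHS = 25, RHS = 25 → holds
(1, 3): LHS = 16, RHS = 10 → fails
(3, 7): LHS = 100, RHS = 58 → fails
(6, 0): LHS = 36, RHS = 36 → holds

3 of 5 pairs satisfy the claim.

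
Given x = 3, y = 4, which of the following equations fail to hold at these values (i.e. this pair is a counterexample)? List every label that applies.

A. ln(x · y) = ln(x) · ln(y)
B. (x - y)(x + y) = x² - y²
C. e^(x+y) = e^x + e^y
A, C

Evaluating each claim at the given values:
A. LHS = ln(12) ≈ 2.485, RHS = ln(3)·ln(4) ≈ 1.523 → fails here (LHS ≠ RHS)
B. LHS = -7, RHS = -7 → holds here (LHS = RHS)
C. LHS = e^7 ≈ 1097, RHS = e^3 + e^4 ≈ 74.68 → fails here (LHS ≠ RHS)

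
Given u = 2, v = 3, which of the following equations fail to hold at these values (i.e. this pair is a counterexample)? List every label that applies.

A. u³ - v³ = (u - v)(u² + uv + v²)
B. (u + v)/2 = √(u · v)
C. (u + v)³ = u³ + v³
B, C

Evaluating each claim at the given values:
A. LHS = -19, RHS = -19 → holds here (LHS = RHS)
B. LHS = 5/2, RHS = √(6) ≈ 2.449 → fails here (LHS ≠ RHS)
C. LHS = 125, RHS = 35 → fails here (LHS ≠ RHS)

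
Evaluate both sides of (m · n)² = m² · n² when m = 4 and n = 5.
LHS = (4 · 5)² = 400
RHS = 4² · 5² = 400

LHS = RHS: the two sides agree.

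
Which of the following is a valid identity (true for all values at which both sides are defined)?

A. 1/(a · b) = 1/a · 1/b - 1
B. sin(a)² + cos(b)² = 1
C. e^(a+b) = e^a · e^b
A: fails at (1, 4) — LHS = 1/4, RHS = -3/4.
B: fails at (1, 2) — LHS = cos(2)² + sin(1)² ≈ 0.8813, RHS = 1.
C: holds — e.g. at (3, 3), both sides equal e^6 ≈ 403.4.

Answer: C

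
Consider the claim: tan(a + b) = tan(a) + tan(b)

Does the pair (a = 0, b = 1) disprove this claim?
Substituting a = 0, b = 1:
LHS = tan(0 + 1) = tan(1) ≈ 1.557
RHS = tan(0) + tan(1) = tan(1) ≈ 1.557

The sides agree, so this pair does not disprove the claim.

Answer: No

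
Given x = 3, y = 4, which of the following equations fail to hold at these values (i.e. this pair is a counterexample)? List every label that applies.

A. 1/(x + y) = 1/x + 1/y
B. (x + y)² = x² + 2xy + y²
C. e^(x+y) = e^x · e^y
Evaluating each claim at the given values:
A. LHS = 1/7, RHS = 7/12 → fails here (LHS ≠ RHS)
B. LHS = 49, RHS = 49 → holds here (LHS = RHS)
C. LHS = e^7 ≈ 1097, RHS = e^7 ≈ 1097 → holds here (LHS = RHS)

Answer: A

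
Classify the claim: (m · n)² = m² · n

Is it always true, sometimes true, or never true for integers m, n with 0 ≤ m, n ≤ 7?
It holds at (m, n) = (2, 0) (both sides equal 0), but fails at (m, n) = (5, 4) (LHS = 400, RHS = 100).

Answer: Sometimes true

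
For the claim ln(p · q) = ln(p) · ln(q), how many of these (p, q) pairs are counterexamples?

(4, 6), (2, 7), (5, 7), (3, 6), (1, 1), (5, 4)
5

Testing each pair:
(4, 6): LHS = ln(24) ≈ 3.178, RHS = ln(4)·ln(6) ≈ 2.484 → counterexample
(2, 7): LHS = ln(14) ≈ 2.639, RHS = ln(2)·ln(7) ≈ 1.349 → counterexample
(5, 7): LHS = ln(35) ≈ 3.555, RHS = ln(5)·ln(7) ≈ 3.132 → counterexample
(3, 6): LHS = ln(18) ≈ 2.89, RHS = ln(3)·ln(6) ≈ 1.968 → counterexample
(1, 1): LHS = 0, RHS = 0 → satisfies claim
(5, 4): LHS = ln(20) ≈ 2.996, RHS = ln(4)·ln(5) ≈ 2.231 → counterexample

That makes 5 counterexamples.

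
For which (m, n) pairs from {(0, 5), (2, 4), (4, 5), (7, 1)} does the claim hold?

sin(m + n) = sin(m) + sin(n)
Testing each pair:
(0, 5): LHS = sin(5) ≈ -0.9589, RHS = sin(5) ≈ -0.9589 → holds
(2, 4): LHS = sin(6) ≈ -0.2794, RHS = sin(4) + sin(2) ≈ 0.1525 → fails
(4, 5): LHS = sin(9) ≈ 0.4121, RHS = sin(5) + sin(4) ≈ -1.716 → fails
(7, 1): LHS = sin(8) ≈ 0.9894, RHS = sin(7) + sin(1) ≈ 1.498 → fails

1 of 4 pairs satisfies the claim.

Answer: (0, 5)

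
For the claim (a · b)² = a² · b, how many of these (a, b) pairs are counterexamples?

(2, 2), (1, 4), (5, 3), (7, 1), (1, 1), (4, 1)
Testing each pair:
(2, 2): LHS = 16, RHS = 8 → counterexample
(1, 4): LHS = 16, RHS = 4 → counterexample
(5, 3): LHS = 225, RHS = 75 → counterexample
(7, 1): LHS = 49, RHS = 49 → satisfies claim
(1, 1): LHS = 1, RHS = 1 → satisfies claim
(4, 1): LHS = 16, RHS = 16 → satisfies claim

That makes 3 counterexamples.

Answer: 3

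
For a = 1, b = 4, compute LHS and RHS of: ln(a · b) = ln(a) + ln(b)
LHS = ln(1 · 4) = ln(4) ≈ 1.386
RHS = ln(1) + ln(4) = ln(4) ≈ 1.386

LHS = RHS: the two sides agree.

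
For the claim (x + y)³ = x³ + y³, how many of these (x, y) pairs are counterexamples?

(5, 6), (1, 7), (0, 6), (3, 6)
3

Testing each pair:
(5, 6): LHS = 1331, RHS = 341 → counterexample
(1, 7): LHS = 512, RHS = 344 → counterexample
(0, 6): LHS = 216, RHS = 216 → satisfies claim
(3, 6): LHS = 729, RHS = 243 → counterexample

That makes 3 counterexamples.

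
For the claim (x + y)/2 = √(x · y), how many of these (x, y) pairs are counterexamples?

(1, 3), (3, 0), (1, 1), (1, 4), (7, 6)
Testing each pair:
(1, 3): LHS = 2, RHS = √(3) ≈ 1.732 → counterexample
(3, 0): LHS = 3/2, RHS = 0 → counterexample
(1, 1): LHS = 1, RHS = 1 → satisfies claim
(1, 4): LHS = 5/2, RHS = 2 → counterexample
(7, 6): LHS = 13/2, RHS = √(42) ≈ 6.481 → counterexample

That makes 4 counterexamples.

Answer: 4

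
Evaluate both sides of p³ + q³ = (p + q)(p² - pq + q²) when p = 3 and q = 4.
LHS = 3³ + 4³ = 91
RHS = (3 + 4)(3² - 3·4 + 4²) = 91

LHS = RHS: the two sides agree.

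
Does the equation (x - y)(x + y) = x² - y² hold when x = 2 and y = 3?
Holds

Substituting x = 2, y = 3:

LHS = (2 - 3)(2 + 3) = -5
RHS = 2² - 3² = -5

LHS = RHS, so the equation holds at this point.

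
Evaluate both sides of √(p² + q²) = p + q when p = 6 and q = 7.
LHS = √(6² + 7²) = √(85) ≈ 9.22
RHS = 6 + 7 = 13

LHS ≠ RHS (they differ by about 3.78), so the equation does not hold here.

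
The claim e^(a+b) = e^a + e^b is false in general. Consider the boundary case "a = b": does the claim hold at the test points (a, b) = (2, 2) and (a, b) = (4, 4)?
No, fails at both test points

At (2, 2): LHS = e^4 ≈ 54.6 ≠ RHS = 2·e^2 ≈ 14.78
At (4, 4): LHS = e^8 ≈ 2981 ≠ RHS = 2·e^4 ≈ 109.2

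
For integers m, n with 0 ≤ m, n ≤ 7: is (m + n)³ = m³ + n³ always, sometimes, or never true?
It holds at (m, n) = (7, 0) (both sides equal 343), but fails at (m, n) = (2, 4) (LHS = 216, RHS = 72).

Answer: Sometimes true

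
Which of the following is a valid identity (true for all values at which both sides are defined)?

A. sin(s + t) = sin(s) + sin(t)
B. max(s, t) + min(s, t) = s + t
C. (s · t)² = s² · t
A: fails at (4, 4) — LHS = sin(8) ≈ 0.9894, RHS = 2·sin(4) ≈ -1.514.
B: holds — e.g. at (1, 1), both sides equal 2.
C: fails at (5, 5) — LHS = 625, RHS = 125.

Answer: B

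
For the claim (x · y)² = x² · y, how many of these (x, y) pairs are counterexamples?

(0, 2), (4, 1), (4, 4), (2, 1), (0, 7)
Testing each pair:
(0, 2): LHS = 0, RHS = 0 → satisfies claim
(4, 1): LHS = 16, RHS = 16 → satisfies claim
(4, 4): LHS = 256, RHS = 64 → counterexample
(2, 1): LHS = 4, RHS = 4 → satisfies claim
(0, 7): LHS = 0, RHS = 0 → satisfies claim

That makes 1 counterexample.

Answer: 1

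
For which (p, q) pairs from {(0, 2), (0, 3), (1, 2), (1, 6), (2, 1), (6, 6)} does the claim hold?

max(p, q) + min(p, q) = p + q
Testing each pair:
(0, 2): LHS = 2, RHS = 2 → holds
(0, 3): LHS = 3, RHS = 3 → holds
(1, 2): LHS = 3, RHS = 3 → holds
(1, 6): LHS = 7, RHS = 7 → holds
(2, 1): LHS = 3, RHS = 3 → holds
(6, 6): LHS = 12, RHS = 12 → holds

Every pair satisfies the claim.

Answer: All pairs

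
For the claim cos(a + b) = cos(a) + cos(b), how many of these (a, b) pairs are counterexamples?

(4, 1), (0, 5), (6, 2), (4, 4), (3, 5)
5

Testing each pair:
(4, 1): LHS = cos(5) ≈ 0.2837, RHS = cos(4) + cos(1) ≈ -0.1133 → counterexample
(0, 5): LHS = cos(5) ≈ 0.2837, RHS = cos(5) + 1 ≈ 1.284 → counterexample
(6, 2): LHS = cos(8) ≈ -0.1455, RHS = cos(2) + cos(6) ≈ 0.544 → counterexample
(4, 4): LHS = cos(8) ≈ -0.1455, RHS = 2·cos(4) ≈ -1.307 → counterexample
(3, 5): LHS = cos(8) ≈ -0.1455, RHS = cos(3) + cos(5) ≈ -0.7063 → counterexample

That makes 5 counterexamples.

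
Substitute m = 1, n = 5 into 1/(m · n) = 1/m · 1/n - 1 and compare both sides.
LHS = 1/(1 · 5) = 1/5
RHS = 1/1 · 1/5 - 1 = -4/5

LHS ≠ RHS, so the equation does not hold here.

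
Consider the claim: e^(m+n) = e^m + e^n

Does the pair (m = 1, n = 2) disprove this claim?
Yes

Substituting m = 1, n = 2:
LHS = e^(1+2) = e^3 ≈ 20.09
RHS = e^1 + e^2 = e + e^2 ≈ 10.11

Since LHS ≠ RHS, this pair disproves the claim.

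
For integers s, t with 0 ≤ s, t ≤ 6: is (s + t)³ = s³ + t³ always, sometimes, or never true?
It holds at (s, t) = (0, 0) (both sides equal 0), but fails at (s, t) = (3, 2) (LHS = 125, RHS = 35).

Answer: Sometimes true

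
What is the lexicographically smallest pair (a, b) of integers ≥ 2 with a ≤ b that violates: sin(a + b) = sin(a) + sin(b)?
Substituting (2, 2) into the claim:
LHS = sin(2 + 2) = sin(4) ≈ -0.7568
RHS = sin(2) + sin(2) = 2·sin(2) ≈ 1.819

Since LHS ≠ RHS, this pair disproves the claim, and no lexicographically smaller pair (a ≤ b, integers ≥ 2) does.

For instance (5, 9) is also a counterexample (LHS = sin(14) ≈ 0.9906, RHS = sin(5) + sin(9) ≈ -0.5468), but it's lexicographically larger.

Answer: (a, b) = (2, 2)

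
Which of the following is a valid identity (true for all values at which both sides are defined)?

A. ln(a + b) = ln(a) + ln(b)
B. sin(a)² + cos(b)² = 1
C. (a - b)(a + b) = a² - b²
C

A: fails at (2, 7) — LHS = ln(9) ≈ 2.197, RHS = ln(2) + ln(7) ≈ 2.639.
B: fails at (2, 5) — LHS = cos(5)² + sin(2)² ≈ 0.9073, RHS = 1.
C: holds — e.g. at (5, 5), both sides equal 0.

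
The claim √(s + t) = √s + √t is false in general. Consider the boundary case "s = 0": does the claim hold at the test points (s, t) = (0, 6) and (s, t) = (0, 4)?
At (0, 6): LHS = √(6) ≈ 2.449, RHS = √(6) ≈ 2.449 → equal
At (0, 4): LHS = 2, RHS = 2 → equal

So the claim does hold at both of these boundary points, even though it is not an identity.

Answer: Yes, holds at both test points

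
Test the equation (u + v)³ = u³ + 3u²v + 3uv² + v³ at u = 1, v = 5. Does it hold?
Substituting u = 1, v = 5:

LHS = (1 + 5)³ = 216
RHS = 1³ + 3·1²·5 + 3·1·5² + 5³ = 216

LHS = RHS, so the equation holds at this point.

Answer: Holds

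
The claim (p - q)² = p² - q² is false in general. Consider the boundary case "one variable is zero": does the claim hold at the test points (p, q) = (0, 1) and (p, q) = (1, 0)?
At (0, 1): LHS = 1 ≠ RHS = -1
At (1, 0): LHS = 1, RHS = 1 → equal

Answer: Only at (1, 0)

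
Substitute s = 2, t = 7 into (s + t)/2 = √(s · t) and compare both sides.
LHS = (2 + 7)/2 = 9/2
RHS = √(2 · 7) = √(14) ≈ 3.742

LHS ≠ RHS (they differ by about 0.7583), so the equation does not hold here.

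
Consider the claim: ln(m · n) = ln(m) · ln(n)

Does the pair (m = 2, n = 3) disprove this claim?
Substituting m = 2, n = 3:
LHS = ln(2 · 3) = ln(6) ≈ 1.792
RHS = ln(2) · ln(3) ≈ 0.7615

Since LHS ≠ RHS, this pair disproves the claim.

Answer: Yes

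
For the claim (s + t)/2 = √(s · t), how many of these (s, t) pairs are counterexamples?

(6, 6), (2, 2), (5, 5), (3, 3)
0

Testing each pair:
(6, 6): LHS = 6, RHS = 6 → satisfies claim
(2, 2): LHS = 2, RHS = 2 → satisfies claim
(5, 5): LHS = 5, RHS = 5 → satisfies claim
(3, 3): LHS = 3, RHS = 3 → satisfies claim

That makes 0 counterexamples.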